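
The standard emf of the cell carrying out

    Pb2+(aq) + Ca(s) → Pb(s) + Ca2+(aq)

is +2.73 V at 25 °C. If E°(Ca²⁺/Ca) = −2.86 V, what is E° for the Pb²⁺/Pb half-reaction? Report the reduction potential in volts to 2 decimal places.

In the reaction as written the Pb²⁺/Pb couple is reduced (cathode) and Ca²⁺/Ca is oxidized (anode), so E°cell = E°(Pb²⁺/Pb) − E°(Ca²⁺/Ca).
E°(Pb²⁺/Pb) = E°cell + E°(anode) = +2.73 + (−2.86) = −0.13 V.

−0.13 V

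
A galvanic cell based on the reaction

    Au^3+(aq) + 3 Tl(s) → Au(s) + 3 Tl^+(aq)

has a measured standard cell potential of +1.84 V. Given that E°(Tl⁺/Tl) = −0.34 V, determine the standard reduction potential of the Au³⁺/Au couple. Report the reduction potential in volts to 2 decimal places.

In the reaction as written the Au³⁺/Au couple is reduced (cathode) and Tl⁺/Tl is oxidized (anode), so E°cell = E°(Au³⁺/Au) − E°(Tl⁺/Tl).
E°(Au³⁺/Au) = E°cell + E°(anode) = +1.84 + (−0.34) = +1.50 V.

+1.50 V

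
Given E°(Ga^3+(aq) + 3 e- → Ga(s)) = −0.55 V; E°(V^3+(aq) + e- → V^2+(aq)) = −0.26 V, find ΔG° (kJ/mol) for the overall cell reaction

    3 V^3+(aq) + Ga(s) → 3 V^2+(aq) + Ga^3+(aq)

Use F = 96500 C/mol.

In the reaction as written V^3+(aq) is reduced, so the V³⁺/V²⁺ couple is the cathode and Ga³⁺/Ga is the anode.
E°cell = −0.26 − (−0.55) = +0.29 V; balancing electrons gives n = 3.
ΔG° = −nFE°cell = −(3)(96500)(+0.29) J/mol = −84.0 kJ/mol.

−84.0 kJ/mol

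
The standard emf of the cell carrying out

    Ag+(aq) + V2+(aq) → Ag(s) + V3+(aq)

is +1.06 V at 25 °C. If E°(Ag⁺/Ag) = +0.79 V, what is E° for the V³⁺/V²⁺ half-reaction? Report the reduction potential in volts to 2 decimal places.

In the reaction as written the Ag⁺/Ag couple is reduced (cathode) and V³⁺/V²⁺ is oxidized (anode), so E°cell = E°(Ag⁺/Ag) − E°(V³⁺/V²⁺).
E°(V³⁺/V²⁺) = E°(cathode) − E°cell = +0.79 − (+1.06) = −0.27 V.

−0.27 V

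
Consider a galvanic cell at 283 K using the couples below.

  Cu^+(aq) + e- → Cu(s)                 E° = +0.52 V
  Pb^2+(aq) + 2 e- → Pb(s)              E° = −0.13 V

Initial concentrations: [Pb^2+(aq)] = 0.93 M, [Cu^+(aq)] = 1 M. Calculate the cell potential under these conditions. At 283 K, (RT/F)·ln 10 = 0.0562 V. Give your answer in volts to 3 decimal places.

+0.651 V

The Cu⁺/Cu couple has the more positive E°, so it is the cathode; Pb²⁺/Pb is the anode.
E°cell = E°cat − E°an = +0.52 − (−0.13) = +0.65 V; n = 2.
For the overall reaction 2 Cu^+(aq) + Pb(s) → 2 Cu(s) + Pb^2+(aq), Q = [Pb^2+(aq)] / [Cu^+(aq)]^2 = 0.93, giving log Q = −0.032.
E = E° − (0.0562/n)·log Q = +0.65 − (0.0562/2)(−0.032) = +0.651 V.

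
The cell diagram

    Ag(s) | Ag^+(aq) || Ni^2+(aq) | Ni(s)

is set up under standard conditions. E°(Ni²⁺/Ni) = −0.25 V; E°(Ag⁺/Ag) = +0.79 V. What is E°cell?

By convention the left-hand electrode in cell notation is the anode (oxidation) and the right-hand electrode is the cathode (reduction).
E°cell = E°(right) − E°(left) = −0.25 − (+0.79) = −1.04 V.
The negative sign shows that, as written, the cell would require an external voltage to drive the reaction.

−1.04 V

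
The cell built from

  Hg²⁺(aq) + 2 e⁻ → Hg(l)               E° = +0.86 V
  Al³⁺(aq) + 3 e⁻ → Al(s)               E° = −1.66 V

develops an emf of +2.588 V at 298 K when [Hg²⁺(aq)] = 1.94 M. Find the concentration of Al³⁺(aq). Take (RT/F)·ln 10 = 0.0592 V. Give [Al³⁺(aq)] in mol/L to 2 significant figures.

0.00097 M

With Hg²⁺/Hg at the cathode and Al³⁺/Al at the anode, E°cell = +0.86 − (−1.66) = +2.52 V (n = 6).
From the Nernst equation, log Q = n(E° − E)/0.0592 = 6·(+2.52 − (+2.588))/0.0592 = −6.892.
The balanced reaction is 3 Hg²⁺(aq) + 2 Al(s) → 3 Hg(l) + 2 Al³⁺(aq), so Q = [Al³⁺(aq)]^2 / [Hg²⁺(aq)]^3.
Substituting the known concentrations and solving, log [Al³⁺(aq)] = −3.014 and [Al³⁺(aq)] = 0.00097 M.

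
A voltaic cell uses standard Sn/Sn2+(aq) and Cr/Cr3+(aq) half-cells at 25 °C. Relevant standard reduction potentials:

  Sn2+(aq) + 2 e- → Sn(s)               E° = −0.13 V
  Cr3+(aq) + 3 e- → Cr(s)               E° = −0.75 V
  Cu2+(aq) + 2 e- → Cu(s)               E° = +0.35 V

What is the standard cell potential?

+0.62 V

Of the two couples in this cell, the one with the more positive reduction potential is reduced at the cathode: here that is Sn²⁺/Sn (−0.13 V); Cr³⁺/Cr (−0.75 V) is the anode.
E°cell = E°(cathode) − E°(anode) = −0.13 − (−0.75) = +0.62 V.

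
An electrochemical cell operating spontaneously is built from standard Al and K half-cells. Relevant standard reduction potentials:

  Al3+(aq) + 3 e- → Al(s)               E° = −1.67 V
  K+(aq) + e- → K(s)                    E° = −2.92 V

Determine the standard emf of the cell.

The Al³⁺/Al couple has the higher E°, so Al ion is reduced (cathode) and K is oxidized (anode).
E°cell = E°(cathode) − E°(anode) = −1.67 − (−2.92) = +1.25 V.

+1.25 V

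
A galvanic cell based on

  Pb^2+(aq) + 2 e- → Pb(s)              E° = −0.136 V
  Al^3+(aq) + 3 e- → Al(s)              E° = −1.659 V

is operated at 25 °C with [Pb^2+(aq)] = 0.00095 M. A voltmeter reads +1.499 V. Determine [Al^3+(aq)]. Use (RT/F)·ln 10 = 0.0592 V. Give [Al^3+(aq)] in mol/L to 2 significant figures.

The Pb²⁺/Pb couple has the larger reduction potential, so it is the cathode: E°cell = −0.136 − (−1.659) = +1.523 V and n = 6.
Since E = E° − (0.0592/n)·log Q, log Q = n(E° − E)/0.0592 = 2.432.
Balancing electrons gives 3 Pb^2+(aq) + 2 Al(s) → 3 Pb(s) + 2 Al^3+(aq); thus Q = [Al^3+(aq)]^2 / [Pb^2+(aq)]^3.
Isolating [Al^3+(aq)] in Q = 10^{2.432} yields log [Al^3+(aq)] = −3.317, i.e. 0.00048 M.

0.00048 M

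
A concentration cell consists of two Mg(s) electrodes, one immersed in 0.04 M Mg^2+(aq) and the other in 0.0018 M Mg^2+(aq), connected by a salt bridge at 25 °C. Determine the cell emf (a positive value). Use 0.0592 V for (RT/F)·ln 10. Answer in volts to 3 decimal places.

For a concentration cell E°cell = 0, since both electrodes use the same couple.
The compartment with the higher Mg^2+(aq) concentration (0.04 M) acts as the cathode; ions are reduced there and produced at the dilute (0.0018 M) anode.
With n = 2, Ecell = −(0.0592/2)·log([dilute]/[conc]) = −(0.0592/2)·log(0.0018/0.04) = +0.040 V.

0.040 V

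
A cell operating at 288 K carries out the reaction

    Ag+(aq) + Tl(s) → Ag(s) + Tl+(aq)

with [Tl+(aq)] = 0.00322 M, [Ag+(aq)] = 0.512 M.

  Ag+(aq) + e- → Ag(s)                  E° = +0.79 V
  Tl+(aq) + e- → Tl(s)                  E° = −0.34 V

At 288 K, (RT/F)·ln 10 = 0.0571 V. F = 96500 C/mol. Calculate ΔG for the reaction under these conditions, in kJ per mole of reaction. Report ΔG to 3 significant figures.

−121 kJ/mol

E°cell = +0.79 − (−0.34) = +1.13 V; the balanced reaction transfers n = 1 electron.
Q = [Tl+(aq)] / [Ag+(aq)] = 0.00629, so log Q = −2.201 and E = +1.13 − (0.0571/1)(−2.201) = +1.2557 V.
Then ΔG = −nFE = −1 × 96500 × +1.2557 J/mol = −121 kJ/mol.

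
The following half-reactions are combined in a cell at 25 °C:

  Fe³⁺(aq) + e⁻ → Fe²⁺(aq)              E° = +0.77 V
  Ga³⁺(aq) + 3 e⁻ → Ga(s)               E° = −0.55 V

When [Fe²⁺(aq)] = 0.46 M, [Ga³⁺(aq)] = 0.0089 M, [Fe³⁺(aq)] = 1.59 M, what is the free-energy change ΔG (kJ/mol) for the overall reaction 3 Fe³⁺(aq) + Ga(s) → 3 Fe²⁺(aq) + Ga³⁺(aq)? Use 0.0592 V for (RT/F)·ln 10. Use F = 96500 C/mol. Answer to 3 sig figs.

E°cell = +0.77 − (−0.55) = +1.32 V; the balanced reaction transfers n = 3 electrons.
Here Q = ([Fe²⁺(aq)]^3·[Ga³⁺(aq)]) / [Fe³⁺(aq)]^3 = 0.000216 (log Q = −3.667), giving E = +1.32 − (0.0592/3)·(−3.667) = +1.3924 V.
ΔG = −nFE = −(3)(96500)(+1.3924) J/mol = −403 kJ/mol.

−403 kJ/mol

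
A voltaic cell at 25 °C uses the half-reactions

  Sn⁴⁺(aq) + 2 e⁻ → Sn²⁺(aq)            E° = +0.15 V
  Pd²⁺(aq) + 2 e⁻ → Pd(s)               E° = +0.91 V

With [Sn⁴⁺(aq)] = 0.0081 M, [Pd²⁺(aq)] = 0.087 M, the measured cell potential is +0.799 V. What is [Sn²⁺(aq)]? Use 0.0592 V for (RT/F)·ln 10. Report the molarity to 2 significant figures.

1.9 M

With Pd²⁺/Pd at the cathode and Sn⁴⁺/Sn²⁺ at the anode, E°cell = +0.91 − (+0.15) = +0.76 V (n = 2).
Since E = E° − (0.0592/n)·log Q, log Q = n(E° − E)/0.0592 = −1.318.
Balancing electrons gives Pd²⁺(aq) + Sn²⁺(aq) → Pd(s) + Sn⁴⁺(aq); thus Q = [Sn⁴⁺(aq)] / ([Pd²⁺(aq)]·[Sn²⁺(aq)]).
Isolating [Sn²⁺(aq)] in Q = 10^{−1.318} yields log [Sn²⁺(aq)] = 0.287, i.e. 1.9 M.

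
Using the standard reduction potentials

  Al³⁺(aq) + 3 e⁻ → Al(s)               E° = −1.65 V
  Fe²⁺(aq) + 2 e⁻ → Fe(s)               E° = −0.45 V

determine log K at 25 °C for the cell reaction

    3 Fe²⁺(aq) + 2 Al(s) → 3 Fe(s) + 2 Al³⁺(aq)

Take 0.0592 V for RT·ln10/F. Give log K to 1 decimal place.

log K = 121.6

The Fe²⁺/Fe couple is reduced (cathode); E°cell = −0.45 − (−1.65) = +1.20 V with n = 6.
At equilibrium E = 0, so log K = nE°cell / 0.0592 = (6)(+1.20) / 0.0592 = 121.6.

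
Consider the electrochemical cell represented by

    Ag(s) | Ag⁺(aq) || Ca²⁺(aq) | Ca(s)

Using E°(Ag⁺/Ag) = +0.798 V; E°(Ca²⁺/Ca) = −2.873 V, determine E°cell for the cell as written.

−3.671 V

By convention the left-hand electrode in cell notation is the anode (oxidation) and the right-hand electrode is the cathode (reduction).
E°cell = E°(right) − E°(left) = −2.873 − (+0.798) = −3.671 V.
The negative sign shows that, as written, the cell would require an external voltage to drive the reaction.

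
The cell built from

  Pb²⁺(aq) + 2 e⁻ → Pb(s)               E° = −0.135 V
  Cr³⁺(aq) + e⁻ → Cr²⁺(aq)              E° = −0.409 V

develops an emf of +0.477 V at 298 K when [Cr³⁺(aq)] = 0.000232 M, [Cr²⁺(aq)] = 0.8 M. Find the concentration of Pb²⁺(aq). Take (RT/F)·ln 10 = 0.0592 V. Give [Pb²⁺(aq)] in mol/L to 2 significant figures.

0.61 M

Pb²⁺/Pb is the cathode (higher E°); E°cell = −0.135 − (−0.409) = +0.274 V with n = 2.
From the Nernst equation, log Q = n(E° − E)/0.0592 = 2·(+0.274 − (+0.477))/0.0592 = −6.858.
For Pb²⁺(aq) + 2 Cr²⁺(aq) → Pb(s) + 2 Cr³⁺(aq), the reaction quotient is Q = [Cr³⁺(aq)]^2 / ([Pb²⁺(aq)]·[Cr²⁺(aq)]^2).
Isolating [Pb²⁺(aq)] in Q = 10^{−6.858} yields log [Pb²⁺(aq)] = −0.217, i.e. 0.61 M.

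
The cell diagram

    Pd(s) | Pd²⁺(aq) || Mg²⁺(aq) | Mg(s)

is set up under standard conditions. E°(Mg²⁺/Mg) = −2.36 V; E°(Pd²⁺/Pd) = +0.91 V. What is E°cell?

−3.27 V

By convention the left-hand electrode in cell notation is the anode (oxidation) and the right-hand electrode is the cathode (reduction).
E°cell = E°(right) − E°(left) = −2.36 − (+0.91) = −3.27 V.
The negative sign shows that, as written, the cell would require an external voltage to drive the reaction.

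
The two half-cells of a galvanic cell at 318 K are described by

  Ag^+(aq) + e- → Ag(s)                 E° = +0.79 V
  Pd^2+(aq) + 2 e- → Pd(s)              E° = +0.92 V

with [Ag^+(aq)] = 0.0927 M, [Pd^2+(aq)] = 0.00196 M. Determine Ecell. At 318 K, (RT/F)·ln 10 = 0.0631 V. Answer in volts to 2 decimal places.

+0.11 V

The Pd²⁺/Pd couple has the more positive E°, so it is the cathode; Ag⁺/Ag is the anode.
E°cell = +0.92 − (+0.79) = +0.13 V, with n = 2 electrons transferred.
The balanced reaction is Pd^2+(aq) + 2 Ag(s) → Pd(s) + 2 Ag^+(aq), so Q = [Ag^+(aq)]^2 / [Pd^2+(aq)] = 4.38 and log Q = 0.642.
E = E° − (0.0631/n)·log Q = +0.13 − (0.0631/2)(0.642) = +0.11 V.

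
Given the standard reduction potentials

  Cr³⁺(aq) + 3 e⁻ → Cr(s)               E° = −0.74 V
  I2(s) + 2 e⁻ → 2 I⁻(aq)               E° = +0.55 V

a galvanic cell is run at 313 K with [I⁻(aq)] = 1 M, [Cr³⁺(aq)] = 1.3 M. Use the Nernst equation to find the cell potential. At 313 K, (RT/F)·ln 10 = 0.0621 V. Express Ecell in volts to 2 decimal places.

+1.29 V

The I₂/I⁻ couple has the more positive E°, so it is the cathode; Cr³⁺/Cr is the anode.
E°cell = E°cat − E°an = +0.55 − (−0.74) = +1.29 V; n = 6.
The balanced reaction is 3 I2(s) + 2 Cr(s) → 6 I⁻(aq) + 2 Cr³⁺(aq), so Q = [I⁻(aq)]^6·[Cr³⁺(aq)]^2 = 1.69 and log Q = 0.228.
By the Nernst equation, E = +1.29 − (0.0621/6)·(0.228) = +1.29 V.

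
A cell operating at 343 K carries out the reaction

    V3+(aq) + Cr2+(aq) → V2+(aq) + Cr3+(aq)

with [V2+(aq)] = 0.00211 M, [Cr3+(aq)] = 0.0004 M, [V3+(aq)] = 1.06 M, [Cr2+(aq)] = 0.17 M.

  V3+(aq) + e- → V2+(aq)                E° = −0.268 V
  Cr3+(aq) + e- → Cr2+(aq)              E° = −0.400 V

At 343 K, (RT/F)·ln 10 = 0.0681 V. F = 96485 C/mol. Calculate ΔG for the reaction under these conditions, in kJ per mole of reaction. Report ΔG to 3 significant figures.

With V³⁺/V²⁺ reduced at the cathode, E°cell = −0.268 − (−0.400) = +0.132 V and n = 1.
Q = ([V2+(aq)]·[Cr3+(aq)]) / ([V3+(aq)]·[Cr2+(aq)]) = 4.68×10^−6, so log Q = −5.329 and E = +0.132 − (0.0681/1)(−5.329) = +0.4949 V.
Finally ΔG = −nFE = −(1)(96485 C/mol)(+0.4949 V) = −47.8 kJ/mol.

−47.8 kJ/mol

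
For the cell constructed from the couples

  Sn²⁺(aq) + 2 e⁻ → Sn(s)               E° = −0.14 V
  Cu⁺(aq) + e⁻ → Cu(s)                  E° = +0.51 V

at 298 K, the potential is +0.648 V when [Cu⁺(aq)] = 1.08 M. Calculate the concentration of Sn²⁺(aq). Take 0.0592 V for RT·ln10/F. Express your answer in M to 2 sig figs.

With Cu⁺/Cu at the cathode and Sn²⁺/Sn at the anode, E°cell = +0.51 − (−0.14) = +0.65 V (n = 2).
Since E = E° − (0.0592/n)·log Q, log Q = n(E° − E)/0.0592 = 0.068.
The balanced reaction is 2 Cu⁺(aq) + Sn(s) → 2 Cu(s) + Sn²⁺(aq), so Q = [Sn²⁺(aq)] / [Cu⁺(aq)]^2.
Substituting the known concentrations and solving, log [Sn²⁺(aq)] = 0.135 and [Sn²⁺(aq)] = 1.4 M.

1.4 M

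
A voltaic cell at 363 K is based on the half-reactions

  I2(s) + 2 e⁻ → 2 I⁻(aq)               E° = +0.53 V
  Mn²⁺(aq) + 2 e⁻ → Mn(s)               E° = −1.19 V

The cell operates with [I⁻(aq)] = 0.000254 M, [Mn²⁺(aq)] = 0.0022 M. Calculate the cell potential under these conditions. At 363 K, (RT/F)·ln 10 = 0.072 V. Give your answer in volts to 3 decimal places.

+2.075 V

I₂/I⁻ is reduced (cathode, E° = +0.53 V) and Mn²⁺/Mn is oxidized (anode).
The standard potential is +0.53 − (−1.19) = +1.72 V and the balanced reaction transfers n = 2 electrons.
For the overall reaction I2(s) + Mn(s) → 2 I⁻(aq) + Mn²⁺(aq), Q = [I⁻(aq)]^2·[Mn²⁺(aq)] = 1.42×10^−10, giving log Q = −9.848.
Applying E = E° − (RT ln10/nF)·log Q gives +1.72 − (0.072/2)(−9.848) = +2.075 V.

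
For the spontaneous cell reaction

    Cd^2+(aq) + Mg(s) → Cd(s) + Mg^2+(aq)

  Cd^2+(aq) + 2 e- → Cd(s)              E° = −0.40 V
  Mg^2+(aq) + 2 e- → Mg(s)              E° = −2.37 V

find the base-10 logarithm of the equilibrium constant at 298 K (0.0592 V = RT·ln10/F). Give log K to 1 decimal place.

log K = 66.6

The Cd²⁺/Cd couple is reduced (cathode); E°cell = −0.40 − (−2.37) = +1.97 V with n = 2.
At equilibrium E = 0, so log K = nE°cell / 0.0592 = (2)(+1.97) / 0.0592 = 66.6.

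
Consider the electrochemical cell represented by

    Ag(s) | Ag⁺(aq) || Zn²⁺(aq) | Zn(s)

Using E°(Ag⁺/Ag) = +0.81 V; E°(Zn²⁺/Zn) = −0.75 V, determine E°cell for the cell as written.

−1.56 V

By convention the left-hand electrode in cell notation is the anode (oxidation) and the right-hand electrode is the cathode (reduction).
E°cell = E°(right) − E°(left) = −0.75 − (+0.81) = −1.56 V.
The negative sign shows that, as written, the cell would require an external voltage to drive the reaction.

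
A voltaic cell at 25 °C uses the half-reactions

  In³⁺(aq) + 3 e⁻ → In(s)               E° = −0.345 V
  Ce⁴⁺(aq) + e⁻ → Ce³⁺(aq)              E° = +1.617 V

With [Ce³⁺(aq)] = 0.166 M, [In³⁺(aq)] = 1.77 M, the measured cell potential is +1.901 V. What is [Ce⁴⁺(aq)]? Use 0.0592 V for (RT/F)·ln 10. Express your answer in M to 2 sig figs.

The Ce⁴⁺/Ce³⁺ couple has the larger reduction potential, so it is the cathode: E°cell = +1.617 − (−0.345) = +1.962 V and n = 3.
Rearranging E = E° − (0.0592/n)·log Q gives log Q = 3(+1.962 − (+1.901))/0.0592 = 3.091.
The balanced reaction is 3 Ce⁴⁺(aq) + In(s) → 3 Ce³⁺(aq) + In³⁺(aq), so Q = ([Ce³⁺(aq)]^3·[In³⁺(aq)]) / [Ce⁴⁺(aq)]^3.
Solving for the unknown gives log [Ce⁴⁺(aq)] = −1.728, so [Ce⁴⁺(aq)] ≈ 0.019 M.

0.019 M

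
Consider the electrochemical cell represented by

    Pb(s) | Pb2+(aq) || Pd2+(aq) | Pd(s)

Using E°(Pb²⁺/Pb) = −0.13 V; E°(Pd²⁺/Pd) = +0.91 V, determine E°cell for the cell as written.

+1.04 V

By convention the left-hand electrode in cell notation is the anode (oxidation) and the right-hand electrode is the cathode (reduction).
E°cell = E°(right) − E°(left) = +0.91 − (−0.13) = +1.04 V.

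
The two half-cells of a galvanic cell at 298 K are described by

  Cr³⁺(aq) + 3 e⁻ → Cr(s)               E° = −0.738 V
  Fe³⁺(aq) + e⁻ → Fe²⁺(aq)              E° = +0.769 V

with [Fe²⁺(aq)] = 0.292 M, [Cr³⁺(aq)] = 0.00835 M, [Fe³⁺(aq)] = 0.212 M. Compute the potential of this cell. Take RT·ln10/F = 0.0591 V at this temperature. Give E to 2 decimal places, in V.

The Fe³⁺/Fe²⁺ couple has the more positive E°, so it is the cathode; Cr³⁺/Cr is the anode.
The standard potential is +0.769 − (−0.738) = +1.507 V and the balanced reaction transfers n = 3 electrons.
For the overall reaction 3 Fe³⁺(aq) + Cr(s) → 3 Fe²⁺(aq) + Cr³⁺(aq), Q = ([Fe²⁺(aq)]^3·[Cr³⁺(aq)]) / [Fe³⁺(aq)]^3 = 0.0218, giving log Q = −1.661.
Applying E = E° − (RT ln10/nF)·log Q gives +1.507 − (0.0591/3)(−1.661) = +1.54 V.

+1.54 V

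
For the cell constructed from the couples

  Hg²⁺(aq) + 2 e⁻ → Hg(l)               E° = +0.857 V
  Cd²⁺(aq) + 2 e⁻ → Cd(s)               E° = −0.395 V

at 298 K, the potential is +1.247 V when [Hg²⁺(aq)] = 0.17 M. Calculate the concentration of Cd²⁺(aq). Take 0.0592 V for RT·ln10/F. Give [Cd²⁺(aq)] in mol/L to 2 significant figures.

The Hg²⁺/Hg couple has the larger reduction potential, so it is the cathode: E°cell = +0.857 − (−0.395) = +1.252 V and n = 2.
From the Nernst equation, log Q = n(E° − E)/0.0592 = 2·(+1.252 − (+1.247))/0.0592 = 0.169.
Balancing electrons gives Hg²⁺(aq) + Cd(s) → Hg(l) + Cd²⁺(aq); thus Q = [Cd²⁺(aq)] / [Hg²⁺(aq)].
Solving for the unknown gives log [Cd²⁺(aq)] = −0.601, so [Cd²⁺(aq)] ≈ 0.25 M.

0.25 M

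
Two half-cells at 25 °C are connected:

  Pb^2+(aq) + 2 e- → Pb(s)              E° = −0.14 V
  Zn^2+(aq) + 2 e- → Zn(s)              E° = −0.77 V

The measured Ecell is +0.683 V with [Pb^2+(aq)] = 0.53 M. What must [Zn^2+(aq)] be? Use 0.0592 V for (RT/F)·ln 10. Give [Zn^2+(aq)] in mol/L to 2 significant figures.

The Pb²⁺/Pb couple has the larger reduction potential, so it is the cathode: E°cell = −0.14 − (−0.77) = +0.63 V and n = 2.
From the Nernst equation, log Q = n(E° − E)/0.0592 = 2·(+0.63 − (+0.683))/0.0592 = −1.791.
Balancing electrons gives Pb^2+(aq) + Zn(s) → Pb(s) + Zn^2+(aq); thus Q = [Zn^2+(aq)] / [Pb^2+(aq)].
Solving for the unknown gives log [Zn^2+(aq)] = −2.067, so [Zn^2+(aq)] ≈ 0.0086 M.

0.0086 M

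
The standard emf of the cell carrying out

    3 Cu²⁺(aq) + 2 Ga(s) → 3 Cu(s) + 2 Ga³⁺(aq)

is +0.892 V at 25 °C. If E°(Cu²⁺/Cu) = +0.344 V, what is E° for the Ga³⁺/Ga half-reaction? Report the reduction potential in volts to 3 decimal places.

−0.548 V

In the reaction as written the Cu²⁺/Cu couple is reduced (cathode) and Ga³⁺/Ga is oxidized (anode), so E°cell = E°(Cu²⁺/Cu) − E°(Ga³⁺/Ga).
E°(Ga³⁺/Ga) = E°(cathode) − E°cell = +0.344 − (+0.892) = −0.548 V.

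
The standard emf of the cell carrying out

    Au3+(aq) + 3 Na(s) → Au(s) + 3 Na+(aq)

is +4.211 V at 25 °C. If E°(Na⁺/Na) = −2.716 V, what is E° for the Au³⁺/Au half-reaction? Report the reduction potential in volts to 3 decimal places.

In the reaction as written the Au³⁺/Au couple is reduced (cathode) and Na⁺/Na is oxidized (anode), so E°cell = E°(Au³⁺/Au) − E°(Na⁺/Na).
E°(Au³⁺/Au) = E°cell + E°(anode) = +4.211 + (−2.716) = +1.495 V.

+1.495 V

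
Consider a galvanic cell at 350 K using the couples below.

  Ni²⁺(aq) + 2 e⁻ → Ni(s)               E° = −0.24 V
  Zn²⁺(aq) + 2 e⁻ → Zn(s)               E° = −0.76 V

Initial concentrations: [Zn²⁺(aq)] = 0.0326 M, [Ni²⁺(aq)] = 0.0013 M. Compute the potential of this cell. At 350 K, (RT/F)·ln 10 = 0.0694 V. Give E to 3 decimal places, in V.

The Ni²⁺/Ni couple has the more positive E°, so it is the cathode; Zn²⁺/Zn is the anode.
The standard potential is −0.24 − (−0.76) = +0.52 V and the balanced reaction transfers n = 2 electrons.
Balancing gives Ni²⁺(aq) + Zn(s) → Ni(s) + Zn²⁺(aq); hence Q = [Zn²⁺(aq)] / [Ni²⁺(aq)] = 25.1 (log Q = 1.399).
E = E° − (0.0694/n)·log Q = +0.52 − (0.0694/2)(1.399) = +0.471 V.

+0.471 V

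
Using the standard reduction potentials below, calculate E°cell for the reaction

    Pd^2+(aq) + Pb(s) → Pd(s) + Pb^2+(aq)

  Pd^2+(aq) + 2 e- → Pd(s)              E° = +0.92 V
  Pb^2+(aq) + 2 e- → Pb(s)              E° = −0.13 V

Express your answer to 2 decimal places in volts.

+1.05 V

In the reaction as written, Pd^2+(aq) is reduced (cathode) and Pb^2+(aq) is produced by oxidation at the anode.
E°cell = E°(cathode) − E°(anode) = +0.92 − (−0.13) = +1.05 V.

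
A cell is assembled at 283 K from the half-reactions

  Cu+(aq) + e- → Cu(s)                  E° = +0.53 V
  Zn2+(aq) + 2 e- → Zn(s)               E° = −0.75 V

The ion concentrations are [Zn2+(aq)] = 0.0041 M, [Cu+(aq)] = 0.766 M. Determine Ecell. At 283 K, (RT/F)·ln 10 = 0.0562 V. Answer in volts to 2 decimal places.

The Cu⁺/Cu couple has the more positive E°, so it is the cathode; Zn²⁺/Zn is the anode.
E°cell = E°cat − E°an = +0.53 − (−0.75) = +1.28 V; n = 2.
The balanced reaction is 2 Cu+(aq) + Zn(s) → 2 Cu(s) + Zn2+(aq), so Q = [Zn2+(aq)] / [Cu+(aq)]^2 = 0.00699 and log Q = −2.156.
By the Nernst equation, E = +1.28 − (0.0562/2)·(−2.156) = +1.34 V.

+1.34 V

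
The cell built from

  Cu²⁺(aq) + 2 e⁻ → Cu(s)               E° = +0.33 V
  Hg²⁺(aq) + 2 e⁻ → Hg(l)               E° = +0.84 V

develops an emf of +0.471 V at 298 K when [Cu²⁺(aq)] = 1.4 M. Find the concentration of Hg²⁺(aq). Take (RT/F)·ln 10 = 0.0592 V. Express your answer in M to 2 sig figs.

With Hg²⁺/Hg at the cathode and Cu²⁺/Cu at the anode, E°cell = +0.84 − (+0.33) = +0.51 V (n = 2).
From the Nernst equation, log Q = n(E° − E)/0.0592 = 2·(+0.51 − (+0.471))/0.0592 = 1.318.
For Hg²⁺(aq) + Cu(s) → Hg(l) + Cu²⁺(aq), the reaction quotient is Q = [Cu²⁺(aq)] / [Hg²⁺(aq)].
Isolating [Hg²⁺(aq)] in Q = 10^{1.318} yields log [Hg²⁺(aq)] = −1.172, i.e. 0.067 M.

0.067 M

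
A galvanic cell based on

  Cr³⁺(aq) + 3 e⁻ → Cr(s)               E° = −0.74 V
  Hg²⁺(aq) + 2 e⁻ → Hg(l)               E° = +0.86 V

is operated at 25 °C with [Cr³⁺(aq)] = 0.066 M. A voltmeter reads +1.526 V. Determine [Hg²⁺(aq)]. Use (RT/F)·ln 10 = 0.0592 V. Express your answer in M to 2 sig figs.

With Hg²⁺/Hg at the cathode and Cr³⁺/Cr at the anode, E°cell = +0.86 − (−0.74) = +1.60 V (n = 6).
Since E = E° − (0.0592/n)·log Q, log Q = n(E° − E)/0.0592 = 7.500.
The balanced reaction is 3 Hg²⁺(aq) + 2 Cr(s) → 3 Hg(l) + 2 Cr³⁺(aq), so Q = [Cr³⁺(aq)]^2 / [Hg²⁺(aq)]^3.
Isolating [Hg²⁺(aq)] in Q = 10^{7.500} yields log [Hg²⁺(aq)] = −3.287, i.e. 0.00052 M.

0.00052 M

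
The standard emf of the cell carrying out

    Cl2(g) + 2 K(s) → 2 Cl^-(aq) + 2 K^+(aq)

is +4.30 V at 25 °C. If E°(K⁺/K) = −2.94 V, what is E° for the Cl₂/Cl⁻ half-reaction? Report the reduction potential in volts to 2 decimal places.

+1.36 V

In the reaction as written the Cl₂/Cl⁻ couple is reduced (cathode) and K⁺/K is oxidized (anode), so E°cell = E°(Cl₂/Cl⁻) − E°(K⁺/K).
E°(Cl₂/Cl⁻) = E°cell + E°(anode) = +4.30 + (−2.94) = +1.36 V.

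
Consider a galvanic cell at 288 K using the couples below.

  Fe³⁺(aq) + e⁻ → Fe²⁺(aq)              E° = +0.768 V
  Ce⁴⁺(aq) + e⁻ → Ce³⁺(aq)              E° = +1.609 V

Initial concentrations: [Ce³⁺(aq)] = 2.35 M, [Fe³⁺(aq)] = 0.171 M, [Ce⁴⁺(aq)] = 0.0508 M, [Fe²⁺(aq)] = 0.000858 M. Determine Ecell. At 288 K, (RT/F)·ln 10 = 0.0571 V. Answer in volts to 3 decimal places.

The Ce⁴⁺/Ce³⁺ couple has the more positive E°, so it is the cathode; Fe³⁺/Fe²⁺ is the anode.
The standard potential is +1.609 − (+0.768) = +0.841 V and the balanced reaction transfers n = 1 electron.
The balanced reaction is Ce⁴⁺(aq) + Fe²⁺(aq) → Ce³⁺(aq) + Fe³⁺(aq), so Q = ([Ce³⁺(aq)]·[Fe³⁺(aq)]) / ([Ce⁴⁺(aq)]·[Fe²⁺(aq)]) = 9.22×10^3 and log Q = 3.965.
By the Nernst equation, E = +0.841 − (0.0571/1)·(3.965) = +0.615 V.

+0.615 V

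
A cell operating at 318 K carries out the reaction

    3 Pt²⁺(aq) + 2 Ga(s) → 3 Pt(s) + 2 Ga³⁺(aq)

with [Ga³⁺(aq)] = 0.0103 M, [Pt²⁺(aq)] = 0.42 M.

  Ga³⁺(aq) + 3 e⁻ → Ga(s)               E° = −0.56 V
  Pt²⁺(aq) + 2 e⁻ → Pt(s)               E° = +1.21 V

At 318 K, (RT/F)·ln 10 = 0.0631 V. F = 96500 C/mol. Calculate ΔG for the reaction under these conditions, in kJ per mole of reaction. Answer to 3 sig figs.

−1040 kJ/mol

With Pt²⁺/Pt reduced at the cathode, E°cell = +1.21 − (−0.56) = +1.77 V and n = 6.
Here Q = [Ga³⁺(aq)]^2 / [Pt²⁺(aq)]^3 = 0.00143 (log Q = −2.844), giving E = +1.77 − (0.0631/6)·(−2.844) = +1.7999 V.
Then ΔG = −nFE = −6 × 96500 × +1.7999 J/mol = −1040 kJ/mol.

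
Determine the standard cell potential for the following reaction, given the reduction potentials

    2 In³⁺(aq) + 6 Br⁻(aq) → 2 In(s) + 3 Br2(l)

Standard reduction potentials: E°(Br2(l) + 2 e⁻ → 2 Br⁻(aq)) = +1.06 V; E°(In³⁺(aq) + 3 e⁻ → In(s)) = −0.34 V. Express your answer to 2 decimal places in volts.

−1.40 V

In³⁺(aq) gains electrons, so the In³⁺/In couple is the cathode; the Br₂/Br⁻ couple is the anode.
E°cell = E°(cathode) − E°(anode) = −0.34 − (+1.06) = −1.40 V.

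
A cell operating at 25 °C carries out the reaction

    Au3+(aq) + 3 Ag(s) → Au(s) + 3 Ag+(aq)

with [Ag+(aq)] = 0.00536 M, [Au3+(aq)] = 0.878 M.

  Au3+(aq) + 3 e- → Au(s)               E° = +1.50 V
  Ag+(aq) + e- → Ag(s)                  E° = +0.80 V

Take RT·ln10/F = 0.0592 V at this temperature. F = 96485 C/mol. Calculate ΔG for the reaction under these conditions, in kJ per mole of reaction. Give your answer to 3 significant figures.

With Au³⁺/Au reduced at the cathode, E°cell = +1.50 − (+0.80) = +0.70 V and n = 3.
Here Q = [Ag+(aq)]^3 / [Au3+(aq)] = 1.75×10^−7 (log Q = −6.756), giving E = +0.70 − (0.0592/3)·(−6.756) = +0.8333 V.
Then ΔG = −nFE = −3 × 96485 × +0.8333 J/mol = −241 kJ/mol.

−241 kJ/mol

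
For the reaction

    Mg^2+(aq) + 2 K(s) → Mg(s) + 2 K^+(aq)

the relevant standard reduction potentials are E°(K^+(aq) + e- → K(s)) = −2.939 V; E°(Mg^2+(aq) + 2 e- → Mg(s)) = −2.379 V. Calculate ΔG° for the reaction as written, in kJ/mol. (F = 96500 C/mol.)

In the reaction as written Mg^2+(aq) is reduced, so the Mg²⁺/Mg couple is the cathode and K⁺/K is the anode.
E°cell = −2.379 − (−2.939) = +0.560 V; balancing electrons gives n = 2.
ΔG° = −nFE°cell = −(2)(96500)(+0.560) J/mol = −108 kJ/mol.

−108 kJ/mol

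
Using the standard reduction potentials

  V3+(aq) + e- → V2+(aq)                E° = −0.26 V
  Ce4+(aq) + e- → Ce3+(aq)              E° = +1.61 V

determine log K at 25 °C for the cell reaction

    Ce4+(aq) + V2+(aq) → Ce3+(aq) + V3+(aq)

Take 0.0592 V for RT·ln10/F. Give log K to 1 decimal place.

log K = 31.6

The Ce⁴⁺/Ce³⁺ couple is reduced (cathode); E°cell = +1.61 − (−0.26) = +1.87 V with n = 1.
At equilibrium E = 0, so log K = nE°cell / 0.0592 = (1)(+1.87) / 0.0592 = 31.6.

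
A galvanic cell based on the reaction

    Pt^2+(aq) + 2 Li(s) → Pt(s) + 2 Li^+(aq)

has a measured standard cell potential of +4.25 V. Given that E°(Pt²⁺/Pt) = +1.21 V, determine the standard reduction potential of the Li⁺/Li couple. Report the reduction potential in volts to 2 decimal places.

In the reaction as written the Pt²⁺/Pt couple is reduced (cathode) and Li⁺/Li is oxidized (anode), so E°cell = E°(Pt²⁺/Pt) − E°(Li⁺/Li).
E°(Li⁺/Li) = E°(cathode) − E°cell = +1.21 − (+4.25) = −3.04 V.

−3.04 V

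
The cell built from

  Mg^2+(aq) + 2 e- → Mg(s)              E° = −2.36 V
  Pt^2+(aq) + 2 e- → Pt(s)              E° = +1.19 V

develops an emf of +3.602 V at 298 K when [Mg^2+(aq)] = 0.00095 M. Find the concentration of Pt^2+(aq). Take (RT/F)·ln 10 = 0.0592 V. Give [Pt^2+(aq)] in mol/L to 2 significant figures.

The Pt²⁺/Pt couple has the larger reduction potential, so it is the cathode: E°cell = +1.19 − (−2.36) = +3.55 V and n = 2.
Rearranging E = E° − (0.0592/n)·log Q gives log Q = 2(+3.55 − (+3.602))/0.0592 = −1.757.
For Pt^2+(aq) + Mg(s) → Pt(s) + Mg^2+(aq), the reaction quotient is Q = [Mg^2+(aq)] / [Pt^2+(aq)].
Isolating [Pt^2+(aq)] in Q = 10^{−1.757} yields log [Pt^2+(aq)] = −1.265, i.e. 0.054 M.

0.054 M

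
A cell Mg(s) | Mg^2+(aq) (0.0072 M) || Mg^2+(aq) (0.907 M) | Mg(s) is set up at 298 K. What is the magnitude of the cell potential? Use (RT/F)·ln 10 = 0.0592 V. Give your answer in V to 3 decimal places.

For a concentration cell E°cell = 0, since both electrodes use the same couple.
The compartment with the higher Mg^2+(aq) concentration (0.907 M) acts as the cathode; ions are reduced there and produced at the dilute (0.0072 M) anode.
With n = 2, Ecell = −(0.0592/2)·log([dilute]/[conc]) = −(0.0592/2)·log(0.0072/0.907) = +0.062 V.

0.062 V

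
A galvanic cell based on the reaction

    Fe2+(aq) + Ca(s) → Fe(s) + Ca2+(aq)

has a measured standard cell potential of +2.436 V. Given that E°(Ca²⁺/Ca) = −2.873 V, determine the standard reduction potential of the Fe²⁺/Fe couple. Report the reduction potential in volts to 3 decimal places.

In the reaction as written the Fe²⁺/Fe couple is reduced (cathode) and Ca²⁺/Ca is oxidized (anode), so E°cell = E°(Fe²⁺/Fe) − E°(Ca²⁺/Ca).
E°(Fe²⁺/Fe) = E°cell + E°(anode) = +2.436 + (−2.873) = −0.437 V.

−0.437 V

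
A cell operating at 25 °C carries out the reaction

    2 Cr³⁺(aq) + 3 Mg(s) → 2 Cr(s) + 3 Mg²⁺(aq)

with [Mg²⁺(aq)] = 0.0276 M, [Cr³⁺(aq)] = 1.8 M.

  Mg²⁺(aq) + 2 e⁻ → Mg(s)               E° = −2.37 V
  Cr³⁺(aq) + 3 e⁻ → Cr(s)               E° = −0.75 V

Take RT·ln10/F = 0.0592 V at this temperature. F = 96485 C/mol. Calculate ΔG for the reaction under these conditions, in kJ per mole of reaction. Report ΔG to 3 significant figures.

The standard cell potential is −0.75 − (−2.37) = +1.62 V, with n = 6 electrons in the balanced equation.
The reaction quotient is [Mg²⁺(aq)]^3 / [Cr³⁺(aq)]^2 = 6.49×10^−6; by Nernst, E = +1.62 − (0.0592/6)(−5.188) = +1.6712 V.
ΔG = −nFE = −(6)(96485)(+1.6712) J/mol = −967 kJ/mol.

−967 kJ/mol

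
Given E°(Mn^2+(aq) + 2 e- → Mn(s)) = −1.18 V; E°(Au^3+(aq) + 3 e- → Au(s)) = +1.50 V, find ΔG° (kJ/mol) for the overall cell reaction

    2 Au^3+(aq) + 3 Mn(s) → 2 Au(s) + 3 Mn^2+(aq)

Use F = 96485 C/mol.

−1551 kJ/mol

In the reaction as written Au^3+(aq) is reduced, so the Au³⁺/Au couple is the cathode and Mn²⁺/Mn is the anode.
E°cell = +1.50 − (−1.18) = +2.68 V; balancing electrons gives n = 6.
ΔG° = −nFE°cell = −(6)(96485)(+2.68) J/mol = −1551 kJ/mol.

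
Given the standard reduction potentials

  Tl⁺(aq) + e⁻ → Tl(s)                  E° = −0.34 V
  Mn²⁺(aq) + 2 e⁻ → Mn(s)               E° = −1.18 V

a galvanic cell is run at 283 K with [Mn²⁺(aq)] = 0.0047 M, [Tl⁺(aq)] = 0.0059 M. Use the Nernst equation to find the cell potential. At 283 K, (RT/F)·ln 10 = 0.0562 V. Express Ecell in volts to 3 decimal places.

Since E°(Tl⁺/Tl) > E°(Mn²⁺/Mn), Tl⁺/Tl serves as the cathode.
E°cell = E°cat − E°an = −0.34 − (−1.18) = +0.84 V; n = 2.
For the overall reaction 2 Tl⁺(aq) + Mn(s) → 2 Tl(s) + Mn²⁺(aq), Q = [Mn²⁺(aq)] / [Tl⁺(aq)]^2 = 135, giving log Q = 2.130.
E = E° − (0.0562/n)·log Q = +0.84 − (0.0562/2)(2.130) = +0.780 V.

+0.780 V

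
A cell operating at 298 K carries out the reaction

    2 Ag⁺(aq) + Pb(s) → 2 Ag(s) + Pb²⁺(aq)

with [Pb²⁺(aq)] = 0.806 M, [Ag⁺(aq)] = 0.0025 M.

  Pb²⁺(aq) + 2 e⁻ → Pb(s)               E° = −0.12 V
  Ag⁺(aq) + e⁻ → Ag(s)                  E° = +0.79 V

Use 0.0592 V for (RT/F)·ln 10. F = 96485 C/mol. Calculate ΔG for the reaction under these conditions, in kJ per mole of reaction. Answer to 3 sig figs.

−146 kJ/mol

With Ag⁺/Ag reduced at the cathode, E°cell = +0.79 − (−0.12) = +0.91 V and n = 2.
Here Q = [Pb²⁺(aq)] / [Ag⁺(aq)]^2 = 1.29×10^5 (log Q = 5.110), giving E = +0.91 − (0.0592/2)·(5.110) = +0.7587 V.
ΔG = −nFE = −(2)(96485)(+0.7587) J/mol = −146 kJ/mol.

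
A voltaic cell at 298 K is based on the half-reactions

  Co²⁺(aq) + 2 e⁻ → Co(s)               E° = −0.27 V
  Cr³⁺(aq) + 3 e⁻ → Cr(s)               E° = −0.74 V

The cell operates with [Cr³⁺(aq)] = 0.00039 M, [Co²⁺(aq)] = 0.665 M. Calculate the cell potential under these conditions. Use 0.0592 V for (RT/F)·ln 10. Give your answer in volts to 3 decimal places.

Since E°(Co²⁺/Co) > E°(Cr³⁺/Cr), Co²⁺/Co serves as the cathode.
E°cell = −0.27 − (−0.74) = +0.47 V, with n = 6 electrons transferred.
The balanced reaction is 3 Co²⁺(aq) + 2 Cr(s) → 3 Co(s) + 2 Cr³⁺(aq), so Q = [Cr³⁺(aq)]^2 / [Co²⁺(aq)]^3 = 5.17×10^−7 and log Q = −6.286.
E = E° − (0.0592/n)·log Q = +0.47 − (0.0592/6)(−6.286) = +0.532 V.

+0.532 V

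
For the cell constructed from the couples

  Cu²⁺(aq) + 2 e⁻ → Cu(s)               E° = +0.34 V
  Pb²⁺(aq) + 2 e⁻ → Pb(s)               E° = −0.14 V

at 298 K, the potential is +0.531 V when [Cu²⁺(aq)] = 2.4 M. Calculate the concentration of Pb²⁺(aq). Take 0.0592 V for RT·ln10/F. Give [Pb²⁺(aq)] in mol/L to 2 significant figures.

Cu²⁺/Cu is the cathode (higher E°); E°cell = +0.34 − (−0.14) = +0.48 V with n = 2.
Rearranging E = E° − (0.0592/n)·log Q gives log Q = 2(+0.48 − (+0.531))/0.0592 = −1.723.
For Cu²⁺(aq) + Pb(s) → Cu(s) + Pb²⁺(aq), the reaction quotient is Q = [Pb²⁺(aq)] / [Cu²⁺(aq)].
Substituting the known concentrations and solving, log [Pb²⁺(aq)] = −1.343 and [Pb²⁺(aq)] = 0.045 M.

0.045 M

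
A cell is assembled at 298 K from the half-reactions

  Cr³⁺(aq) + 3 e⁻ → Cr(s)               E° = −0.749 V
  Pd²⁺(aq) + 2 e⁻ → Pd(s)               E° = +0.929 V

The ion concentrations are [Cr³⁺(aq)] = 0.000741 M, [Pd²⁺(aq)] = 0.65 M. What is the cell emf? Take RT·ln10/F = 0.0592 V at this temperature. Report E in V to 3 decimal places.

Since E°(Pd²⁺/Pd) > E°(Cr³⁺/Cr), Pd²⁺/Pd serves as the cathode.
The standard potential is +0.929 − (−0.749) = +1.678 V and the balanced reaction transfers n = 6 electrons.
Balancing gives 3 Pd²⁺(aq) + 2 Cr(s) → 3 Pd(s) + 2 Cr³⁺(aq); hence Q = [Cr³⁺(aq)]^2 / [Pd²⁺(aq)]^3 = 2×10^−6 (log Q = −5.699).
E = E° − (0.0592/n)·log Q = +1.678 − (0.0592/6)(−5.699) = +1.734 V.

+1.734 V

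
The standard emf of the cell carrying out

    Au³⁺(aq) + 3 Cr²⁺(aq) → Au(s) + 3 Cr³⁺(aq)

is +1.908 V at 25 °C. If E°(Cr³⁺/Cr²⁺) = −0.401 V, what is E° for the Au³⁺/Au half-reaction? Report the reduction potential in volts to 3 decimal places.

+1.507 V

In the reaction as written the Au³⁺/Au couple is reduced (cathode) and Cr³⁺/Cr²⁺ is oxidized (anode), so E°cell = E°(Au³⁺/Au) − E°(Cr³⁺/Cr²⁺).
E°(Au³⁺/Au) = E°cell + E°(anode) = +1.908 + (−0.401) = +1.507 V.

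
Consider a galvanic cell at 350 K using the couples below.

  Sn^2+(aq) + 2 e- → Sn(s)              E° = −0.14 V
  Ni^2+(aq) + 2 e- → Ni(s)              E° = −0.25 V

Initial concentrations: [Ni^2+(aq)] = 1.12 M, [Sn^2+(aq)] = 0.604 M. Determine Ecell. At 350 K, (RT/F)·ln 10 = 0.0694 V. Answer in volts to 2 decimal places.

+0.10 V

The Sn²⁺/Sn couple has the more positive E°, so it is the cathode; Ni²⁺/Ni is the anode.
The standard potential is −0.14 − (−0.25) = +0.11 V and the balanced reaction transfers n = 2 electrons.
The balanced reaction is Sn^2+(aq) + Ni(s) → Sn(s) + Ni^2+(aq), so Q = [Ni^2+(aq)] / [Sn^2+(aq)] = 1.85 and log Q = 0.268.
By the Nernst equation, E = +0.11 − (0.0694/2)·(0.268) = +0.10 V.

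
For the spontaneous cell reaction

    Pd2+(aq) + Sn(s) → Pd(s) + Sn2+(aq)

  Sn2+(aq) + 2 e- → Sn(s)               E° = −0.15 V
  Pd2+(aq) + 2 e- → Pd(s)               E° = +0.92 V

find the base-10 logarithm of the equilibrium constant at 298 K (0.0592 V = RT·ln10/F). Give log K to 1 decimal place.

The Pd²⁺/Pd couple is reduced (cathode); E°cell = +0.92 − (−0.15) = +1.07 V with n = 2.
At equilibrium E = 0, so log K = nE°cell / 0.0592 = (2)(+1.07) / 0.0592 = 36.1.

log K = 36.1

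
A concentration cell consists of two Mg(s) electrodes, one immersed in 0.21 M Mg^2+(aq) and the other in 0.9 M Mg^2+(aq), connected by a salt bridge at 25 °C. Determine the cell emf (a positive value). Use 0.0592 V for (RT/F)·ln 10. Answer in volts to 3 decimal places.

For a concentration cell E°cell = 0, since both electrodes use the same couple.
The compartment with the higher Mg^2+(aq) concentration (0.9 M) acts as the cathode; ions are reduced there and produced at the dilute (0.21 M) anode.
With n = 2, Ecell = −(0.0592/2)·log([dilute]/[conc]) = −(0.0592/2)·log(0.21/0.9) = +0.019 V.

0.019 V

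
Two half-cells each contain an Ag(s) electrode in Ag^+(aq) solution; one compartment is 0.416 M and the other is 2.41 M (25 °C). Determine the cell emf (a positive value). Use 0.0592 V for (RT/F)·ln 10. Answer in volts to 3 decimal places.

0.045 V

For a concentration cell E°cell = 0, since both electrodes use the same couple.
The compartment with the higher Ag^+(aq) concentration (2.41 M) acts as the cathode; ions are reduced there and produced at the dilute (0.416 M) anode.
With n = 1, Ecell = −(0.0592/1)·log([dilute]/[conc]) = −(0.0592/1)·log(0.416/2.41) = +0.045 V.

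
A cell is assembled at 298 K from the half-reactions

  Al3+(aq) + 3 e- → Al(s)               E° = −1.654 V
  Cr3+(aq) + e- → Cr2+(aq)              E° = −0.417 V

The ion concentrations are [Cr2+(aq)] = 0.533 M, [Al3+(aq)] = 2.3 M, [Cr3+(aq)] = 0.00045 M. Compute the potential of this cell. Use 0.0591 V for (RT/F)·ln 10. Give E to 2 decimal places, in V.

+1.05 V

Since E°(Cr³⁺/Cr²⁺) > E°(Al³⁺/Al), Cr³⁺/Cr²⁺ serves as the cathode.
E°cell = E°cat − E°an = −0.417 − (−1.654) = +1.237 V; n = 3.
For the overall reaction 3 Cr3+(aq) + Al(s) → 3 Cr2+(aq) + Al3+(aq), Q = ([Cr2+(aq)]^3·[Al3+(aq)]) / [Cr3+(aq)]^3 = 3.82×10^9, giving log Q = 9.582.
By the Nernst equation, E = +1.237 − (0.0591/3)·(9.582) = +1.05 V.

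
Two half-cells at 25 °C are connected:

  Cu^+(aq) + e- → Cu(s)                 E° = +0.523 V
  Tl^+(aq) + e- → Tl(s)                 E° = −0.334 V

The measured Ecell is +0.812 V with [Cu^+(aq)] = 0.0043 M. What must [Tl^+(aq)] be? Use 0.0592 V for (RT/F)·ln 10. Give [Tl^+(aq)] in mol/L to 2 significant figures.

0.025 M

The Cu⁺/Cu couple has the larger reduction potential, so it is the cathode: E°cell = +0.523 − (−0.334) = +0.857 V and n = 1.
Since E = E° − (0.0592/n)·log Q, log Q = n(E° − E)/0.0592 = 0.760.
The balanced reaction is Cu^+(aq) + Tl(s) → Cu(s) + Tl^+(aq), so Q = [Tl^+(aq)] / [Cu^+(aq)].
Substituting the known concentrations and solving, log [Tl^+(aq)] = −1.607 and [Tl^+(aq)] = 0.025 M.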